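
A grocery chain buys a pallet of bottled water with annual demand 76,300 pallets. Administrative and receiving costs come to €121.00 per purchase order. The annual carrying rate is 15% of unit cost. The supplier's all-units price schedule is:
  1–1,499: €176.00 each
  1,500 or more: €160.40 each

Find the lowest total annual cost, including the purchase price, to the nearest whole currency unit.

TC* ≈ €12,262,720

Holding cost per unit per year at price C is H = 0.15·C.
Evaluate total cost at each tier's feasible EOQ or, if the EOQ is below the tier, at the tier's minimum quantity.
EOQ at €176.00 = 836.3 (feasible in tier 1): TC = 76,300×€176.00 + (76,300/836.3)×121 + (836.3/2)×0.15×€176.00 = €13,450,878.62.
EOQ at €160.40 = 876.0 < 1500, so use break Q=1500: TC = 76,300×€160.40 + (76,300/1500.0)×121 + (1500.0/2)×0.15×€160.40 = €12,262,719.87.
Lowest total cost among the candidates is at Q = 1500.0.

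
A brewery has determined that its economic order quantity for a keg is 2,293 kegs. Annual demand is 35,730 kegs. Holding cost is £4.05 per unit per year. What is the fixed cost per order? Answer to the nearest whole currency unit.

The basic EOQ model gives Q* = √(2DS/H); rearrange for the unknown.
From Q* = √(2DS/H): S = Q*²H / (2D) = 2,293² × 4.05 / (2 × 35,730) = 297.9889.

S ≈ £298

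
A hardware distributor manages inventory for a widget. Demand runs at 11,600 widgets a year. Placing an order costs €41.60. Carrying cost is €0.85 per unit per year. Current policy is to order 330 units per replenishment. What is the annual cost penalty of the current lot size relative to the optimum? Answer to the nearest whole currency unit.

Extra cost ≈ €697 per year

EOQ = √(2DS/H) = √(2 × 11,600 × 41.6 / 0.85) ≈ 1065.57.
Cost at Q* = (D/Q*)S + (Q*/2)H = √(2DSH) ≈ €905.73.
Cost at Q = 330: (11,600/330)×41.6 + (330/2)×0.85 = €1,462.30 + €140.25 = €1,602.55.
Excess = €1,602.55 − €905.73 = €696.82.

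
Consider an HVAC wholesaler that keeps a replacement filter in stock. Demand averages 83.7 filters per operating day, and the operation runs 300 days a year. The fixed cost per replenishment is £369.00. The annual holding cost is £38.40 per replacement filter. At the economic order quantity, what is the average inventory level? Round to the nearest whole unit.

Average inventory ≈ 347 filters

Annual demand D = 83.7 × 300 = 25,110.
Q* = √(2DS/H) = √(2 × 25,110 × 369 / 38.4) ≈ 694.68.
Average inventory = Q*/2 ≈ 694.68 / 2 = 347.341.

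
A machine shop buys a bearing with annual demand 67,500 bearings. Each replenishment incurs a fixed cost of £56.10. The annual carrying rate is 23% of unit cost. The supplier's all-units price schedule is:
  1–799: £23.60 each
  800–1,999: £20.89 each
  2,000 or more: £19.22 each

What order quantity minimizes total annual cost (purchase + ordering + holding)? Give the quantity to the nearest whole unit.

Q* ≈ 2,000 bearings

Holding cost per unit per year at price C is H = 0.23·C.
Evaluate total cost at each tier's feasible EOQ or, if the EOQ is below the tier, at the tier's minimum quantity.
Tier 1 (£23.60): EOQ = 1181.2 exceeds tier's upper bound 799, so this tier is dominated.
EOQ at £20.89 = 1255.5 (feasible in tier 2): TC = 67,500×£20.89 + (67,500/1255.5)×56.1 + (1255.5/2)×0.23×£20.89 = £1,416,107.28.
EOQ at £19.22 = 1308.9 < 2000, so use break Q=2000: TC = 67,500×£19.22 + (67,500/2000.0)×56.1 + (2000.0/2)×0.23×£19.22 = £1,303,663.98.
Lowest total cost is £1,303,663.98 at Q = 2000.0.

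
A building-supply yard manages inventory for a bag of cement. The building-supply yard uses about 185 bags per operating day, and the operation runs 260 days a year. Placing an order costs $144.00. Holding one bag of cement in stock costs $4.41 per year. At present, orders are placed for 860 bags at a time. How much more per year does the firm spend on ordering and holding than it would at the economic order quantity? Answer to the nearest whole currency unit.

Extra cost ≈ $2,134 per year

Annual demand D = 185 × 260 = 48,100.
EOQ = √(2DS/H) = √(2 × 48,100 × 144 / 4.41) ≈ 1772.35.
Cost at Q* = (D/Q*)S + (Q*/2)H = √(2DSH) ≈ $7,816.06.
Cost at Q = 860: (48,100/860)×144 + (860/2)×4.41 = $8,053.95 + $1,896.30 = $9,950.25.
Excess = $9,950.25 − $7,816.06 = $2,134.19.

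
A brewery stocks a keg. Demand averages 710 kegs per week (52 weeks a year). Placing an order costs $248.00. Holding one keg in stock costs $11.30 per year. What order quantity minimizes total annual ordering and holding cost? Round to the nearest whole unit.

Annual demand D = 710 × 52 = 36,920.
EOQ = √(2DS / H) = √(2 × 36,920 × 248 / 11.3).
= √(18,312,320 / 11.3) = √1,620,559.292 ≈ 1273.012.

Q* ≈ 1,273 kegs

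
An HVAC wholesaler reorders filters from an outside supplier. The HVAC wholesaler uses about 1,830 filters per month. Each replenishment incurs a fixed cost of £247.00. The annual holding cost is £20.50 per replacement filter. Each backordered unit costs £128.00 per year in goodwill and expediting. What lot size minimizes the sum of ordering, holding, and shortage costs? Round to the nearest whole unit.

Annual demand D = 1,830 × 12 = 21,960.
With planned backorders, Q* = √(2DS/H) · √((H+B)/B).
√(2DS/H) = √(2 × 21,960 × 247 / 20.5) = 727.449.
√((H+B)/B) = √((20.5+128)/128) = 1.0771.
Q* ≈ 783.540.

Q* ≈ 784 filters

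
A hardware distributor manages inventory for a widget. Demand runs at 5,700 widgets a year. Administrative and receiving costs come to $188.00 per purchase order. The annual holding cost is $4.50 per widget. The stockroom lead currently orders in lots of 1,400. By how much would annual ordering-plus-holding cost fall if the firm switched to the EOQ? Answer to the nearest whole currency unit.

Extra cost ≈ $810 per year

EOQ = √(2DS/H) = √(2 × 5,700 × 188 / 4.5) ≈ 690.12.
Cost at Q* = (D/Q*)S + (Q*/2)H = √(2DSH) ≈ $3,105.54.
Cost at Q = 1,400: (5,700/1,400)×188 + (1,400/2)×4.5 = $765.43 + $3,150.00 = $3,915.43.
Excess = $3,915.43 − $3,105.54 = $809.89.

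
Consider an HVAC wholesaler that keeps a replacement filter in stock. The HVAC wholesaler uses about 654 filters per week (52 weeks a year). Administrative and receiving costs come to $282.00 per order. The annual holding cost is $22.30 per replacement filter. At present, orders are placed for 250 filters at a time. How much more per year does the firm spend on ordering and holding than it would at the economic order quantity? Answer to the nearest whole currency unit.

Extra cost ≈ $20,467 per year

Annual demand D = 654 × 52 = 34,008.
EOQ = √(2DS/H) = √(2 × 34,008 × 282 / 22.3) ≈ 927.42.
Cost at Q* = (D/Q*)S + (Q*/2)H = √(2DSH) ≈ $20,681.52.
Cost at Q = 250: (34,008/250)×282 + (250/2)×22.3 = $38,361.02 + $2,787.50 = $41,148.52.
Excess = $41,148.52 − $20,681.52 = $20,467.00.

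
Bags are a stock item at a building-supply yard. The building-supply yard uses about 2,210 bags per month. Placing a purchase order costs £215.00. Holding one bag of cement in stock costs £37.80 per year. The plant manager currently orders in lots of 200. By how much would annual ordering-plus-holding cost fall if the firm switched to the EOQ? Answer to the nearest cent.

Annual demand D = 2,210 × 12 = 26,520.
EOQ = √(2DS/H) = √(2 × 26,520 × 215 / 37.8) ≈ 549.26.
Cost at Q* = (D/Q*)S + (Q*/2)H = √(2DSH) ≈ £20,761.89.
Cost at Q = 200: (26,520/200)×215 + (200/2)×37.8 = £28,509.00 + £3,780.00 = £32,289.00.
Excess = £32,289.00 − £20,761.89 = £11,527.11.

Extra cost ≈ £11,527.11 per year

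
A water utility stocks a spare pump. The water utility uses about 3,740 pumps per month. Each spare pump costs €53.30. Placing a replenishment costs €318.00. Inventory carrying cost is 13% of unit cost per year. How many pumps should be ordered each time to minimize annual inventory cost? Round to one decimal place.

Annual demand D = 3,740 × 12 = 44,880.
Holding cost H = 0.13 × €53.30 = €6.9290 per unit per year.
EOQ = √(2DS / H) = √(2 × 44,880 × 318 / 6.929).
= √(28,543,680 / 6.929) = √4,119,451.5803 ≈ 2029.643.

Q* ≈ 2,029.6 pumps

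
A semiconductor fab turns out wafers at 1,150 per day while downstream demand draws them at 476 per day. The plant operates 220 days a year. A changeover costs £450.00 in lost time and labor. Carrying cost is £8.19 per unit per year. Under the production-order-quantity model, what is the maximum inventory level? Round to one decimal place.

I_max ≈ 2,597.0 wafers

Annual demand D = 476 × 220 = 104,720.
Production build-up factor (1 − d/p) = 1 − 476/1,150 = 0.5861.
Q* = √(2DS / (H(1 − d/p))) = √(2 × 104,720 × 450 / (8.19 × 0.5861)).
= √(94,248,000 / 4.8001) ≈ 4431.116.
Maximum inventory = Q*(1 − d/p) = 4431.116 × 0.5861 ≈ 2597.019.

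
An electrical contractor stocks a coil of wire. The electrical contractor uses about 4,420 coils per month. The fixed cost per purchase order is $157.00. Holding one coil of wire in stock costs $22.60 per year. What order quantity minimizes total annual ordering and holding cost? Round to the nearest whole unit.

Q* ≈ 858 coils

Annual demand D = 4,420 × 12 = 53,040.
EOQ = √(2DS / H) = √(2 × 53,040 × 157 / 22.6).
= √(16,654,560 / 22.6) = √736,927.4336 ≈ 858.445.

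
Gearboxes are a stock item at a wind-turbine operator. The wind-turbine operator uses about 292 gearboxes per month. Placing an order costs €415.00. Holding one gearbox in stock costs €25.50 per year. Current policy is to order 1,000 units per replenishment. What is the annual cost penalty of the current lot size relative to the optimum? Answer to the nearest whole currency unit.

Extra cost ≈ €5,592 per year

Annual demand D = 292 × 12 = 3,504.
EOQ = √(2DS/H) = √(2 × 3,504 × 415 / 25.5) ≈ 337.72.
Cost at Q* = (D/Q*)S + (Q*/2)H = √(2DSH) ≈ €8,611.75.
Cost at Q = 1,000: (3,504/1,000)×415 + (1,000/2)×25.5 = €1,454.16 + €12,750.00 = €14,204.16.
Excess = €14,204.16 − €8,611.75 = €5,592.41.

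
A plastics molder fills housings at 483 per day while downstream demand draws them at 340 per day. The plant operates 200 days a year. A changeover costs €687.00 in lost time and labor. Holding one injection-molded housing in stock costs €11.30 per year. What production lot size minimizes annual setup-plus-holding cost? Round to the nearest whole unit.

Q* ≈ 5,285 housings

Annual demand D = 340 × 200 = 68,000.
Production build-up factor (1 − d/p) = 1 − 340/483 = 0.2961.
Q* = √(2DS / (H(1 − d/p))) = √(2 × 68,000 × 687 / (11.3 × 0.2961)).
= √(93,432,000 / 3.3455) ≈ 5284.625.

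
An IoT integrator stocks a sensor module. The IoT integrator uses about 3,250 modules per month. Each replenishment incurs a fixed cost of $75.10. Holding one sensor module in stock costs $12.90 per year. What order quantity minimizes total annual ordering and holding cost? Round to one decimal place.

Annual demand D = 3,250 × 12 = 39,000.
EOQ = √(2DS / H) = √(2 × 39,000 × 75.1 / 12.9).
= √(5,857,800 / 12.9) = √454,093.0233 ≈ 673.864.

Q* ≈ 673.9 modules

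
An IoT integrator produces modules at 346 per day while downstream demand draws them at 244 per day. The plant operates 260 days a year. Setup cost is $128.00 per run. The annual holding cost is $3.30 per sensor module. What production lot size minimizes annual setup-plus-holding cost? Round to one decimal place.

Q* ≈ 4,085.9 modules

Annual demand D = 244 × 260 = 63,440.
Production build-up factor (1 − d/p) = 1 − 244/346 = 0.2948.
Q* = √(2DS / (H(1 − d/p))) = √(2 × 63,440 × 128 / (3.3 × 0.2948)).
= √(16,240,640 / 0.9728) ≈ 4085.851.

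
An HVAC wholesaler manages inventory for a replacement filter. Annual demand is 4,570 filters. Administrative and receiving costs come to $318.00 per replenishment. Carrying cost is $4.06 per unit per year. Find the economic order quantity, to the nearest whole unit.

Q* ≈ 846 filters

EOQ = √(2DS / H) = √(2 × 4,570 × 318 / 4.06).
= √(2,906,520 / 4.06) = √715,891.6256 ≈ 846.104.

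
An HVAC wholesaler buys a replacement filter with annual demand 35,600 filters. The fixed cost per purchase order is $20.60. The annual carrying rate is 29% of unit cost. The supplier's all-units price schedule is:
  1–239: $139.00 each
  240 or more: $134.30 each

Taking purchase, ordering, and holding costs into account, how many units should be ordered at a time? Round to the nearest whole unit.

Q* ≈ 240 filters

Holding cost per unit per year at price C is H = 0.29·C.
Evaluate total cost at each tier's feasible EOQ or, if the EOQ is below the tier, at the tier's minimum quantity.
EOQ at $139.00 = 190.8 (feasible in tier 1): TC = 35,600×$139.00 + (35,600/190.8)×20.6 + (190.8/2)×0.29×$139.00 = $4,956,089.18.
EOQ at $134.30 = 194.1 < 240, so use break Q=240: TC = 35,600×$134.30 + (35,600/240.0)×20.6 + (240.0/2)×0.29×$134.30 = $4,788,809.31.
Lowest total cost is $4,788,809.31 at Q = 240.0.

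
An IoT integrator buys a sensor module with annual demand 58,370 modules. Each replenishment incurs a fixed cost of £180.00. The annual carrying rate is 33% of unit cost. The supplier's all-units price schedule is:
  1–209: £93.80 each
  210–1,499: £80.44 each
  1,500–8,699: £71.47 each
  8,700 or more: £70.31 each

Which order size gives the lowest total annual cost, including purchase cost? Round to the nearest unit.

Q* ≈ 1,500 modules

Holding cost per unit per year at price C is H = 0.33·C.
For each price level, check whether its EOQ is feasible; otherwise the best quantity at that price is the breakpoint.
Tier 1 (£93.80): EOQ = 823.9 exceeds tier's upper bound 209, so this tier is dominated.
EOQ at £80.44 = 889.7 (feasible in tier 2): TC = 58,370×£80.44 + (58,370/889.7)×180 + (889.7/2)×0.33×£80.44 = £4,718,900.58.
EOQ at £71.47 = 943.9 < 1500, so use break Q=1500: TC = 58,370×£71.47 + (58,370/1500.0)×180 + (1500.0/2)×0.33×£71.47 = £4,196,397.12.
EOQ at £70.31 = 951.7 < 8700, so use break Q=8700: TC = 58,370×£70.31 + (58,370/8700.0)×180 + (8700.0/2)×0.33×£70.31 = £4,206,132.36.
Lowest total cost is £4,196,397.12 at Q = 1500.0.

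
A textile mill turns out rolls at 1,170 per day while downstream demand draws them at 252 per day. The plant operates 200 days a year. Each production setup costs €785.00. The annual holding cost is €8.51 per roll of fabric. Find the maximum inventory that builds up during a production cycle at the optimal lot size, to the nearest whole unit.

I_max ≈ 2,701 rolls

Annual demand D = 252 × 200 = 50,400.
Production build-up factor (1 − d/p) = 1 − 252/1,170 = 0.7846.
Q* = √(2DS / (H(1 − d/p))) = √(2 × 50,400 × 785 / (8.51 × 0.7846)).
= √(79,128,000 / 6.6771) ≈ 3442.484.
Maximum inventory = Q*(1 − d/p) = 3442.484 × 0.7846 ≈ 2701.026.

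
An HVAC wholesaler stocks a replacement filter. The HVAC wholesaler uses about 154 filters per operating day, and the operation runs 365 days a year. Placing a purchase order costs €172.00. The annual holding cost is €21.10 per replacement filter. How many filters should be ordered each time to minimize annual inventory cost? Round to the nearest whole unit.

Q* ≈ 957 filters

Annual demand D = 154 × 365 = 56,210.
EOQ = √(2DS / H) = √(2 × 56,210 × 172 / 21.1).
= √(19,336,240 / 21.1) = √916,409.4787 ≈ 957.293.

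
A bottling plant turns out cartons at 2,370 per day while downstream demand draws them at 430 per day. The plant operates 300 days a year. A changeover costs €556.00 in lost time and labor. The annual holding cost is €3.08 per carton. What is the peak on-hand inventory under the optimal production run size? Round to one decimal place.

I_max ≈ 6,174.5 cartons

Annual demand D = 430 × 300 = 129,000.
Production build-up factor (1 − d/p) = 1 − 430/2,370 = 0.8186.
Q* = √(2DS / (H(1 − d/p))) = √(2 × 129,000 × 556 / (3.08 × 0.8186)).
= √(143,448,000 / 2.5212) ≈ 7543.019.
Maximum inventory = Q*(1 − d/p) = 7543.019 × 0.8186 ≈ 6174.454.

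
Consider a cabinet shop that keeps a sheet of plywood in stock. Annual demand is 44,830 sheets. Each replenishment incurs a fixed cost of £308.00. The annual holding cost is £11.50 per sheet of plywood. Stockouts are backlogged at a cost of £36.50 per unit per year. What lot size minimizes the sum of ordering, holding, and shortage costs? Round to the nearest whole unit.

Q* ≈ 1,777 sheets

With planned backorders, Q* = √(2DS/H) · √((H+B)/B).
√(2DS/H) = √(2 × 44,830 × 308 / 11.5) = 1549.622.
√((H+B)/B) = √((11.5+36.5)/36.5) = 1.1468.
Q* ≈ 1777.051.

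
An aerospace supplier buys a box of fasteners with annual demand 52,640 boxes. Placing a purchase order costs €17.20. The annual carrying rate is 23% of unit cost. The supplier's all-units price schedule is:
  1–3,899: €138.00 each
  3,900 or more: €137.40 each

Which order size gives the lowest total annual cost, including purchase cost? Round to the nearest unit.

Holding cost per unit per year at price C is H = 0.23·C.
Candidates are each tier's EOQ (if it falls in that tier) and each price-break quantity.
EOQ at €138.00 = 238.9 (feasible in tier 1): TC = 52,640×€138.00 + (52,640/238.9)×17.2 + (238.9/2)×0.23×€138.00 = €7,271,901.25.
EOQ at €137.40 = 239.4 < 3900, so use break Q=3900: TC = 52,640×€137.40 + (52,640/3900.0)×17.2 + (3900.0/2)×0.23×€137.40 = €7,294,592.06.
Lowest total cost is €7,271,901.25 at Q = 238.9.

Q* ≈ 239 boxes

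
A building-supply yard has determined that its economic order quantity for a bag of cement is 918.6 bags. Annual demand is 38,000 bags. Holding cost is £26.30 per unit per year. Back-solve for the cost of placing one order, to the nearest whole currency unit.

S ≈ £292

The basic EOQ model gives Q* = √(2DS/H); rearrange for the unknown.
From Q* = √(2DS/H): S = Q*²H / (2D) = 918.6² × 26.3 / (2 × 38,000) = 292.0082.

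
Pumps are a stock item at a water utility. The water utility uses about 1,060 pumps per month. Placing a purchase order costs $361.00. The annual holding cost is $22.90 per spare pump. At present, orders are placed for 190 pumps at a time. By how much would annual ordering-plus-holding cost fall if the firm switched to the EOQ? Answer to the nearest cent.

Annual demand D = 1,060 × 12 = 12,720.
EOQ = √(2DS/H) = √(2 × 12,720 × 361 / 22.9) ≈ 633.28.
Cost at Q* = (D/Q*)S + (Q*/2)H = √(2DSH) ≈ $14,502.07.
Cost at Q = 190: (12,720/190)×361 + (190/2)×22.9 = $24,168.00 + $2,175.50 = $26,343.50.
Excess = $26,343.50 − $14,502.07 = $11,841.43.

Extra cost ≈ $11,841.43 per year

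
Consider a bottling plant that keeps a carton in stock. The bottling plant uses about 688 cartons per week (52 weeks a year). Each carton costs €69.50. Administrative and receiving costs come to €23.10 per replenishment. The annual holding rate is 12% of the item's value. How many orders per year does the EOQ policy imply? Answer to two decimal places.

N ≈ 80.36 orders per year

Annual demand D = 688 × 52 = 35,776.
Holding cost H = 0.12 × €69.50 = €8.3400 per unit per year.
Q* = √(2DS/H) = √(2 × 35,776 × 23.1 / 8.34) ≈ 445.18.
Orders per year = D / Q* = 35,776 / 445.18 ≈ 80.363.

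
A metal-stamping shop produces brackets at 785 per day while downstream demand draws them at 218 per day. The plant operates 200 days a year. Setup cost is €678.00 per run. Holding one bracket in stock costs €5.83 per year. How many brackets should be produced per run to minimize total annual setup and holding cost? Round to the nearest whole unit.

Q* ≈ 3,747 brackets

Annual demand D = 218 × 200 = 43,600.
Production build-up factor (1 − d/p) = 1 − 218/785 = 0.7223.
Q* = √(2DS / (H(1 − d/p))) = √(2 × 43,600 × 678 / (5.83 × 0.7223)).
= √(59,121,600 / 4.211) ≈ 3746.986.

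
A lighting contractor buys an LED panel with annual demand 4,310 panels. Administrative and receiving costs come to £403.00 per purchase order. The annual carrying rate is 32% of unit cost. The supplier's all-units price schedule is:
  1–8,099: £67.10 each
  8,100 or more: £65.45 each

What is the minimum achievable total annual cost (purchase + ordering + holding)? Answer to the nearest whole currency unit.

TC* ≈ £297,838

Holding cost per unit per year at price C is H = 0.32·C.
For each price level, check whether its EOQ is feasible; otherwise the best quantity at that price is the breakpoint.
EOQ at £67.10 = 402.2 (feasible in tier 1): TC = 4,310×£67.10 + (4,310/402.2)×403 + (402.2/2)×0.32×£67.10 = £297,837.59.
EOQ at £65.45 = 407.3 < 8100, so use break Q=8100: TC = 4,310×£65.45 + (4,310/8100.0)×403 + (8100.0/2)×0.32×£65.45 = £367,127.14.
Lowest total cost among the candidates is at Q = 402.2.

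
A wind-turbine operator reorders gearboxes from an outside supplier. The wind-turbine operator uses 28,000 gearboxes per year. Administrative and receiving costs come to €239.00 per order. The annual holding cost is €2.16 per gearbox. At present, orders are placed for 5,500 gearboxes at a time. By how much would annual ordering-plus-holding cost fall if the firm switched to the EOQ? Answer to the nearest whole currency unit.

Extra cost ≈ €1,780 per year

EOQ = √(2DS/H) = √(2 × 28,000 × 239 / 2.16) ≈ 2489.24.
Cost at Q* = (D/Q*)S + (Q*/2)H = √(2DSH) ≈ €5,376.75.
Cost at Q = 5,500: (28,000/5,500)×239 + (5,500/2)×2.16 = €1,216.73 + €5,940.00 = €7,156.73.
Excess = €7,156.73 − €5,376.75 = €1,779.98.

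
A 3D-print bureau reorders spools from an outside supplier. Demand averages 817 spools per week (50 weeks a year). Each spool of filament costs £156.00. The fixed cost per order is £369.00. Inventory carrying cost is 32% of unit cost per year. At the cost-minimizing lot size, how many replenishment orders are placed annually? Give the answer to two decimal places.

Annual demand D = 817 × 50 = 40,850.
Holding cost H = 0.32 × £156.00 = £49.9200 per unit per year.
EOQ = √(2DS/H) = √(2 × 40,850 × 369 / 49.92) ≈ 777.12.
Orders per year = D / Q* = 40,850 / 777.12 ≈ 52.566.

N ≈ 52.57 orders per year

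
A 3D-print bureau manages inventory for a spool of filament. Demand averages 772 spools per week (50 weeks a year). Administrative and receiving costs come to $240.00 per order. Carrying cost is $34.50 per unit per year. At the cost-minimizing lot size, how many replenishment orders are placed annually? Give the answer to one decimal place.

Annual demand D = 772 × 50 = 38,600.
EOQ = √(2DS/H) = √(2 × 38,600 × 240 / 34.5) ≈ 732.83.
Orders per year = D / Q* = 38,600 / 732.83 ≈ 52.672.

N ≈ 52.7 orders per year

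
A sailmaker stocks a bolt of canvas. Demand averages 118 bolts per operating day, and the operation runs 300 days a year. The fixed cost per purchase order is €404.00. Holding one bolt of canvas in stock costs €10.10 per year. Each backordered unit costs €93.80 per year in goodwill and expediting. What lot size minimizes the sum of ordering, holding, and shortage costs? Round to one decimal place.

Q* ≈ 1,771.1 bolts

Annual demand D = 118 × 300 = 35,400.
With planned backorders, Q* = √(2DS/H) · √((H+B)/B).
√(2DS/H) = √(2 × 35,400 × 404 / 10.1) = 1682.855.
√((H+B)/B) = √((10.1+93.8)/93.8) = 1.0525.
Q* ≈ 1771.140.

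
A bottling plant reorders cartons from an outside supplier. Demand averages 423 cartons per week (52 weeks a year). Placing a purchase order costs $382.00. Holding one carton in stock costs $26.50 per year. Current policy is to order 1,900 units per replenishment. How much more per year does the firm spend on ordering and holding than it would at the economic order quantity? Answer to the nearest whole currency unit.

Annual demand D = 423 × 52 = 21,996.
EOQ = √(2DS/H) = √(2 × 21,996 × 382 / 26.5) ≈ 796.33.
Cost at Q* = (D/Q*)S + (Q*/2)H = √(2DSH) ≈ $21,102.87.
Cost at Q = 1,900: (21,996/1,900)×382 + (1,900/2)×26.5 = $4,422.35 + $25,175.00 = $29,597.35.
Excess = $29,597.35 − $21,102.87 = $8,494.49.

Extra cost ≈ $8,494 per year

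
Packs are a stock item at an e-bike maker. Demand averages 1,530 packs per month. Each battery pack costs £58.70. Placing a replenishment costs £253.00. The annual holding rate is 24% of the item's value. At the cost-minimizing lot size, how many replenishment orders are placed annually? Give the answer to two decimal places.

N ≈ 22.61 orders per year

Annual demand D = 1,530 × 12 = 18,360.
Holding cost H = 0.24 × £58.70 = £14.0880 per unit per year.
Q* = √(2DS/H) = √(2 × 18,360 × 253 / 14.088) ≈ 812.06.
Orders per year = D / Q* = 18,360 / 812.06 ≈ 22.609.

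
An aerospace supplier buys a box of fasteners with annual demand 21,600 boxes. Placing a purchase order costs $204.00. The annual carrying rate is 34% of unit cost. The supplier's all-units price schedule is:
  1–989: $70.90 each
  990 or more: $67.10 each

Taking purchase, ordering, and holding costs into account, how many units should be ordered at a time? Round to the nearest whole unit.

Q* ≈ 990 boxes

Holding cost per unit per year at price C is H = 0.34·C.
For each price level, check whether its EOQ is feasible; otherwise the best quantity at that price is the breakpoint.
EOQ at $70.90 = 604.6 (feasible in tier 1): TC = 21,600×$70.90 + (21,600/604.6)×204 + (604.6/2)×0.34×$70.90 = $1,546,015.37.
EOQ at $67.10 = 621.5 < 990, so use break Q=990: TC = 21,600×$67.10 + (21,600/990.0)×204 + (990.0/2)×0.34×$67.10 = $1,465,103.84.
Lowest total cost is $1,465,103.84 at Q = 990.0.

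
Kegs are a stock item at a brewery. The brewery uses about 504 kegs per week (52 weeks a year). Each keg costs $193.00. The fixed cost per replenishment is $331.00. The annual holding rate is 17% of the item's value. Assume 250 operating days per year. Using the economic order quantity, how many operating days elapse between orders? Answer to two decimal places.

Annual demand D = 504 × 52 = 26,208.
Holding cost H = 0.17 × $193.00 = $32.8100 per unit per year.
EOQ = √(2DS/H) = √(2 × 26,208 × 331 / 32.81) ≈ 727.18.
Cycle time = Q*/D × 250 = 727.18 / 26,208 × 250 ≈ 6.937 days.

T ≈ 6.94 days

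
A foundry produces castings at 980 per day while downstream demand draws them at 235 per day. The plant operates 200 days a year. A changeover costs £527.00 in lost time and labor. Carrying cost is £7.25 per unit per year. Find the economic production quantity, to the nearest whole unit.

Annual demand D = 235 × 200 = 47,000.
Production build-up factor (1 − d/p) = 1 − 235/980 = 0.7602.
Q* = √(2DS / (H(1 − d/p))) = √(2 × 47,000 × 527 / (7.25 × 0.7602)).
= √(49,538,000 / 5.5115) ≈ 2998.024.

Q* ≈ 2,998 castings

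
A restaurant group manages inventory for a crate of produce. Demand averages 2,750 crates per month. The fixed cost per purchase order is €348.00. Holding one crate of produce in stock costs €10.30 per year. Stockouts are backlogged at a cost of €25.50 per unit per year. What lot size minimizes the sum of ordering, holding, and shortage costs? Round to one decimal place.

Annual demand D = 2,750 × 12 = 33,000.
With planned backorders, Q* = √(2DS/H) · √((H+B)/B).
√(2DS/H) = √(2 × 33,000 × 348 / 10.3) = 1493.286.
√((H+B)/B) = √((10.3+25.5)/25.5) = 1.1849.
Q* ≈ 1769.353.

Q* ≈ 1,769.4 crates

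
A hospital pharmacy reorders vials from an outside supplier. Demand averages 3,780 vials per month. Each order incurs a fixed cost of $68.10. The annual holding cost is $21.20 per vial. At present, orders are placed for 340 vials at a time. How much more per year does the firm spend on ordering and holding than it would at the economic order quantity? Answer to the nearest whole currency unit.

Annual demand D = 3,780 × 12 = 45,360.
EOQ = √(2DS/H) = √(2 × 45,360 × 68.1 / 21.2) ≈ 539.83.
Cost at Q* = (D/Q*)S + (Q*/2)H = √(2DSH) ≈ $11,444.40.
Cost at Q = 340: (45,360/340)×68.1 + (340/2)×21.2 = $9,085.34 + $3,604.00 = $12,689.34.
Excess = $12,689.34 − $11,444.40 = $1,244.94.

Extra cost ≈ $1,245 per year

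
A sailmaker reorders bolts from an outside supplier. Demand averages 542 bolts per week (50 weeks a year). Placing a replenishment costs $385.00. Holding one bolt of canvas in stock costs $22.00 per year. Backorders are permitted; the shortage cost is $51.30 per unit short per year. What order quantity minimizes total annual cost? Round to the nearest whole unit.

Q* ≈ 1,164 bolts

Annual demand D = 542 × 50 = 27,100.
With planned backorders, Q* = √(2DS/H) · √((H+B)/B).
√(2DS/H) = √(2 × 27,100 × 385 / 22) = 973.910.
√((H+B)/B) = √((22+51.3)/51.3) = 1.1953.
Q* ≈ 1164.158.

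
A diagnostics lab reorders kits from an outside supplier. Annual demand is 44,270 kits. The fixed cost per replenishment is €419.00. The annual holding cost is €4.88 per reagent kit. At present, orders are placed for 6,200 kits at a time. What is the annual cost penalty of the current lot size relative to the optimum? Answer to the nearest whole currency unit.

EOQ = √(2DS/H) = √(2 × 44,270 × 419 / 4.88) ≈ 2757.19.
Cost at Q* = (D/Q*)S + (Q*/2)H = √(2DSH) ≈ €13,455.09.
Cost at Q = 6,200: (44,270/6,200)×419 + (6,200/2)×4.88 = €2,991.80 + €15,128.00 = €18,119.80.
Excess = €18,119.80 − €13,455.09 = €4,664.70.

Extra cost ≈ €4,665 per year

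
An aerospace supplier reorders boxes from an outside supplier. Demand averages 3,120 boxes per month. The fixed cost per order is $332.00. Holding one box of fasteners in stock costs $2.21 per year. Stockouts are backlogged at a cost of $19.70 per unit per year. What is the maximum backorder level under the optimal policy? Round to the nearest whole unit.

S* ≈ 357 boxes

Annual demand D = 3,120 × 12 = 37,440.
With planned backorders, Q* = √(2DS/H) · √((H+B)/B).
√(2DS/H) = √(2 × 37,440 × 332 / 2.21) = 3353.944.
√((H+B)/B) = √((2.21+19.7)/19.7) = 1.0546.
Q* ≈ 3537.072.
S* = Q* · H/(H+B) = 3537.072 × 2.21/21.91 ≈ 356.774.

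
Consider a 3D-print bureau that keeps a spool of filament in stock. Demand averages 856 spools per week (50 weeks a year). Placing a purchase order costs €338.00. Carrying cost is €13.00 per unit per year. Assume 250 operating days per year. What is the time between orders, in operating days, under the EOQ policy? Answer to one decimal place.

T ≈ 8.7 days

Annual demand D = 856 × 50 = 42,800.
The optimal lot size = √(2DS/H) = √(2 × 42,800 × 338 / 13) ≈ 1491.84.
Cycle time = Q*/D × 250 = 1491.84 / 42,800 × 250 ≈ 8.714 days.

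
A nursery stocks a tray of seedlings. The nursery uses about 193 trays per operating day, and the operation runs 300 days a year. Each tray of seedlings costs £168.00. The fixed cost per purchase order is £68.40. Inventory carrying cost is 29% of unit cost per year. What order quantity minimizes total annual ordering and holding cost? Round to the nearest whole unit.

Annual demand D = 193 × 300 = 57,900.
Holding cost H = 0.29 × £168.00 = £48.7200 per unit per year.
EOQ = √(2DS / H) = √(2 × 57,900 × 68.4 / 48.72).
= √(7,920,720 / 48.72) = √162,576.3547 ≈ 403.208.

Q* ≈ 403 trays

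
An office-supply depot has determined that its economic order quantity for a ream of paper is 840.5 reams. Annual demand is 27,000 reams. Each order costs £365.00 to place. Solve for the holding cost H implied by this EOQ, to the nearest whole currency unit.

H ≈ £28

Invert the EOQ relation Q*² = 2DS/H.
From Q* = √(2DS/H): H = 2DS / Q*² = 2 × 27,000 × 365 / 840.5² = 27.9004.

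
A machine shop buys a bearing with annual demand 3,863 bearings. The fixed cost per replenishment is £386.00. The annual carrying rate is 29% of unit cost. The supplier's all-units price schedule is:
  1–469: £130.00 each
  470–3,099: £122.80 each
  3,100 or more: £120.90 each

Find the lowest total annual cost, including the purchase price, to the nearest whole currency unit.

TC* ≈ £485,918

Holding cost per unit per year at price C is H = 0.29·C.
For each price level, check whether its EOQ is feasible; otherwise the best quantity at that price is the breakpoint.
EOQ at £130.00 = 281.3 (feasible in tier 1): TC = 3,863×£130.00 + (3,863/281.3)×386 + (281.3/2)×0.29×£130.00 = £512,793.32.
EOQ at £122.80 = 289.4 < 470, so use break Q=470: TC = 3,863×£122.80 + (3,863/470.0)×386 + (470.0/2)×0.29×£122.80 = £485,917.81.
EOQ at £120.90 = 291.6 < 3100, so use break Q=3100: TC = 3,863×£120.90 + (3,863/3100.0)×386 + (3100.0/2)×0.29×£120.90 = £521,862.26.
Lowest total cost among the candidates is at Q = 470.0.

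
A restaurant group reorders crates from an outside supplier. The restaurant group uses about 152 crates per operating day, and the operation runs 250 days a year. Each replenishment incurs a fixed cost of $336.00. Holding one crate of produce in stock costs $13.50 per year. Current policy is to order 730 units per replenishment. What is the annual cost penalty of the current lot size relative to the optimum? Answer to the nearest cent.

Extra cost ≈ $3,850.84 per year

Annual demand D = 152 × 250 = 38,000.
EOQ = √(2DS/H) = √(2 × 38,000 × 336 / 13.5) ≈ 1375.34.
Cost at Q* = (D/Q*)S + (Q*/2)H = √(2DSH) ≈ $18,567.07.
Cost at Q = 730: (38,000/730)×336 + (730/2)×13.5 = $17,490.41 + $4,927.50 = $22,417.91.
Excess = $22,417.91 − $18,567.07 = $3,850.84.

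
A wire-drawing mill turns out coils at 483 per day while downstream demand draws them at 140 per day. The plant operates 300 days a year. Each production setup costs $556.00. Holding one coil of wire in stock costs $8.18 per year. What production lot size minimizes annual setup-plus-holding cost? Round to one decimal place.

Q* ≈ 2,835.5 coils

Annual demand D = 140 × 300 = 42,000.
Production build-up factor (1 − d/p) = 1 − 140/483 = 0.7101.
Q* = √(2DS / (H(1 − d/p))) = √(2 × 42,000 × 556 / (8.18 × 0.7101)).
= √(46,704,000 / 5.809) ≈ 2835.482.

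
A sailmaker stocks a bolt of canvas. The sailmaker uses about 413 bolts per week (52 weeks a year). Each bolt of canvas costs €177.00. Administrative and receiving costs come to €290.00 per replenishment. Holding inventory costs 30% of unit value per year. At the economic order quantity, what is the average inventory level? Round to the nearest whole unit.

Annual demand D = 413 × 52 = 21,476.
Holding cost H = 0.30 × €177.00 = €53.1000 per unit per year.
Q* = √(2DS/H) = √(2 × 21,476 × 290 / 53.1) ≈ 484.33.
Average inventory = Q*/2 ≈ 484.33 / 2 = 242.166.

Average inventory ≈ 242 bolts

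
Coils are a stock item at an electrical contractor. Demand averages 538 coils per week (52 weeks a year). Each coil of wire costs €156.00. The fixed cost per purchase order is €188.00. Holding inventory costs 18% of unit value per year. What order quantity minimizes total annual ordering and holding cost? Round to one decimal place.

Q* ≈ 612.1 coils

Annual demand D = 538 × 52 = 27,976.
Holding cost H = 0.18 × €156.00 = €28.0800 per unit per year.
EOQ = √(2DS / H) = √(2 × 27,976 × 188 / 28.08).
= √(10,518,976 / 28.08) = √374,607.4074 ≈ 612.052.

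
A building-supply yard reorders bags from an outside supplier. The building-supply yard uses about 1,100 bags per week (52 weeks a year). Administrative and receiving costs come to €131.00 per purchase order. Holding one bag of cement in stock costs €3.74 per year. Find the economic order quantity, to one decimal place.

Q* ≈ 2,001.8 bags

Annual demand D = 1,100 × 52 = 57,200.
EOQ = √(2DS / H) = √(2 × 57,200 × 131 / 3.74).
= √(14,986,400 / 3.74) = √4,007,058.8235 ≈ 2001.764.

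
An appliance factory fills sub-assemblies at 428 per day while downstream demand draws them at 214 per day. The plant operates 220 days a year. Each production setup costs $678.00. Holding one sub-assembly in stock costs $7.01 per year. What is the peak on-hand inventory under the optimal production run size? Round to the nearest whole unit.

I_max ≈ 2,134 sub-assemblies

Annual demand D = 214 × 220 = 47,080.
Production build-up factor (1 − d/p) = 1 − 214/428 = 0.5000.
Q* = √(2DS / (H(1 − d/p))) = √(2 × 47,080 × 678 / (7.01 × 0.5000)).
= √(63,840,480 / 3.505) ≈ 4267.800.
Maximum inventory = Q*(1 − d/p) = 4267.800 × 0.5000 ≈ 2133.900.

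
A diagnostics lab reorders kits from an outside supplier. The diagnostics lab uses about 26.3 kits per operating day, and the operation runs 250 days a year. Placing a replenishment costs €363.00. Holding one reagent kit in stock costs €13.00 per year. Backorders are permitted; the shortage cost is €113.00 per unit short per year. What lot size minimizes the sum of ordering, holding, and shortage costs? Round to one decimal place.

Annual demand D = 26.3 × 250 = 6,575.
With planned backorders, Q* = √(2DS/H) · √((H+B)/B).
√(2DS/H) = √(2 × 6,575 × 363 / 13) = 605.961.
√((H+B)/B) = √((13+113)/113) = 1.0560.
Q* ≈ 639.868.

Q* ≈ 639.9 kits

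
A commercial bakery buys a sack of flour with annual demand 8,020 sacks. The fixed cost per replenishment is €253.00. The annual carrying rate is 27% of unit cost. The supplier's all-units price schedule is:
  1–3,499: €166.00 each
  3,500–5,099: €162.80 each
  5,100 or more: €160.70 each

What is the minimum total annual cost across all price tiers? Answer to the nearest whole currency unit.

TC* ≈ €1,344,806

Holding cost per unit per year at price C is H = 0.27·C.
Candidates are each tier's EOQ (if it falls in that tier) and each price-break quantity.
EOQ at €166.00 = 300.9 (feasible in tier 1): TC = 8,020×€166.00 + (8,020/300.9)×253 + (300.9/2)×0.27×€166.00 = €1,344,806.47.
EOQ at €162.80 = 303.8 < 3500, so use break Q=3500: TC = 8,020×€162.80 + (8,020/3500.0)×253 + (3500.0/2)×0.27×€162.80 = €1,383,158.73.
EOQ at €160.70 = 305.8 < 5100, so use break Q=5100: TC = 8,020×€160.70 + (8,020/5100.0)×253 + (5100.0/2)×0.27×€160.70 = €1,399,853.80.
Lowest total cost among the candidates is at Q = 300.9.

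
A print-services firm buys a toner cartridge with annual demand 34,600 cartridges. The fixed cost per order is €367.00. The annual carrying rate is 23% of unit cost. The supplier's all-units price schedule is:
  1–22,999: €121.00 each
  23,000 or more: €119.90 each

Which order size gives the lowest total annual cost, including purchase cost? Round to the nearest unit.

Q* ≈ 955 cartridges

Holding cost per unit per year at price C is H = 0.23·C.
Evaluate total cost at each tier's feasible EOQ or, if the EOQ is below the tier, at the tier's minimum quantity.
EOQ at €121.00 = 955.3 (feasible in tier 1): TC = 34,600×€121.00 + (34,600/955.3)×367 + (955.3/2)×0.23×€121.00 = €4,213,185.37.
EOQ at €119.90 = 959.6 < 23000, so use break Q=23000: TC = 34,600×€119.90 + (34,600/23000.0)×367 + (23000.0/2)×0.23×€119.90 = €4,466,227.60.
Lowest total cost is €4,213,185.37 at Q = 955.3.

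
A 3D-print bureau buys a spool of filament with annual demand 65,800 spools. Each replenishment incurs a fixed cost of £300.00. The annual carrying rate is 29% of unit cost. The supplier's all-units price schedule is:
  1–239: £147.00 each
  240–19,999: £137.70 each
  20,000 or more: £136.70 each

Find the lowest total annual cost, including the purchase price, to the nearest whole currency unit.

Holding cost per unit per year at price C is H = 0.29·C.
For each price level, check whether its EOQ is feasible; otherwise the best quantity at that price is the breakpoint.
Tier 1 (£147.00): EOQ = 962.3 exceeds tier's upper bound 239, so this tier is dominated.
EOQ at £137.70 = 994.3 (feasible in tier 2): TC = 65,800×£137.70 + (65,800/994.3)×300 + (994.3/2)×0.29×£137.70 = £9,100,365.85.
EOQ at £136.70 = 997.9 < 20000, so use break Q=20000: TC = 65,800×£136.70 + (65,800/20000.0)×300 + (20000.0/2)×0.29×£136.70 = £9,392,277.00.
Lowest total cost among the candidates is at Q = 994.3.

TC* ≈ £9,100,366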